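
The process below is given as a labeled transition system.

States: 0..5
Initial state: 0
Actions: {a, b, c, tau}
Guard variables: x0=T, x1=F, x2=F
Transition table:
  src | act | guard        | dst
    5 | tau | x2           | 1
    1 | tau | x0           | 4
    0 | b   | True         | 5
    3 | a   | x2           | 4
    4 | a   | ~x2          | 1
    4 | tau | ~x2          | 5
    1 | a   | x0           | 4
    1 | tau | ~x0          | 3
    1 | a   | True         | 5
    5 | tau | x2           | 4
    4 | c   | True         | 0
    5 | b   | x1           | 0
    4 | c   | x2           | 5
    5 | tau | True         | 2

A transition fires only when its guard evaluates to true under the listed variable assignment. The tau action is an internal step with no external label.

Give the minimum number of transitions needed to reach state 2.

Breadth-first toward 2:
  depth 0: {0}
  depth 1: {5}
  depth 2: {2}
first hit 2 at d=2 via b·tau

Answer: 2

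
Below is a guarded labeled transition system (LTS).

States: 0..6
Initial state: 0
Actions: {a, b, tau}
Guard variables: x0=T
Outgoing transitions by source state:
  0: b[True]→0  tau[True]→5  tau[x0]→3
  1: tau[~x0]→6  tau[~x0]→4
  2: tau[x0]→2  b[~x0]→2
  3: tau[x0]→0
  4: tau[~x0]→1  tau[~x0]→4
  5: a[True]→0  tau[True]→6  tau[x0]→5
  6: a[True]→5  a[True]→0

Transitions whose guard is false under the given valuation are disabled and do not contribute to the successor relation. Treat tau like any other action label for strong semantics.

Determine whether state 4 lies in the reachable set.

Guard filter leaves 10 enabled edge(s).
Layer 0: {0}
Layer 1: {3,5}  total {0,3,5}
Layer 2: {6}  total {0,3,5,6}
Reach set: {0,3,5,6}

Answer: UNREACHABLE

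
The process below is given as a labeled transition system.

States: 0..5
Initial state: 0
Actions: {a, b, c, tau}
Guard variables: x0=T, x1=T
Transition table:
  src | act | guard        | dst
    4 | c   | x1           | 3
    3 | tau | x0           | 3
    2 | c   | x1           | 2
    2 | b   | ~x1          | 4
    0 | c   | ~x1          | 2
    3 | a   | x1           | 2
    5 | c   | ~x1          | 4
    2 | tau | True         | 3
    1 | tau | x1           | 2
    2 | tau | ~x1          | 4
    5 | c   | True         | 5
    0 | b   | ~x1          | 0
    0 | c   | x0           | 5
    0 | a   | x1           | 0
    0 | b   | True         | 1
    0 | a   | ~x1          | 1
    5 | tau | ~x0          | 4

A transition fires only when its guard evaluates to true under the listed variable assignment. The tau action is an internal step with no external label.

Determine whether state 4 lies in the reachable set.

Answer: UNREACHABLE

Analysis:
After dropping false guards: 10 live edges.
Layer 0: {0}
Layer 1: {1,5}  now seen {0,1,5}
Layer 2: {2}  now seen {0,1,2,5}
Layer 3: {3}  now seen {0,1,2,3,5}
Reach set: {0,1,2,3,5}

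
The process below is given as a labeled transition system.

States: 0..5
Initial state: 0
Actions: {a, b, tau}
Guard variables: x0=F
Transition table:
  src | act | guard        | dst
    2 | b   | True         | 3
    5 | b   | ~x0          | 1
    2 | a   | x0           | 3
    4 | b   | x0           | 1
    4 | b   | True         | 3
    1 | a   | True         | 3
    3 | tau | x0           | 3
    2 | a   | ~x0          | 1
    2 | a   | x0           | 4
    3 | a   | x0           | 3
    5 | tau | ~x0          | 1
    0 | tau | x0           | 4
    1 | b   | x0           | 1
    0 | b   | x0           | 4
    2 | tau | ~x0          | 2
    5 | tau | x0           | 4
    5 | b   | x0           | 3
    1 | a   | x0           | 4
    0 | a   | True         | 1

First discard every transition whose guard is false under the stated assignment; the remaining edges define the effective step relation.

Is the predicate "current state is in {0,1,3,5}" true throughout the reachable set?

Answer: INVARIANT HOLDS

Trace:
Allowed set {0,1,3,5}
Reachable = {0,1,3}
  0: ✓
  1: ✓
  3: ✓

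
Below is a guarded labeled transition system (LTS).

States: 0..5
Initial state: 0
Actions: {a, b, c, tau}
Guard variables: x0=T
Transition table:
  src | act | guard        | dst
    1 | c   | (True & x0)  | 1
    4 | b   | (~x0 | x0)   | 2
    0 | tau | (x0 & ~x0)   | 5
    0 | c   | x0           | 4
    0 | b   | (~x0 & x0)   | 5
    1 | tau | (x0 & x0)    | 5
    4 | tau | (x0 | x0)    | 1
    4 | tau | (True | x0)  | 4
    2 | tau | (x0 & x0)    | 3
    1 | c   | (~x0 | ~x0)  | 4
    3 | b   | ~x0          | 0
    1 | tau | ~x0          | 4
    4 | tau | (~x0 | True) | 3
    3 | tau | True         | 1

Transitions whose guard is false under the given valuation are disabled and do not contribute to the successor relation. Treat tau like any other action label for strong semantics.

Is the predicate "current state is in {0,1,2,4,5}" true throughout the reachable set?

Allowed set {0,1,2,4,5}
Reach set: {0,1,2,3,4,5}
  0: ok
  1: ok
  2: ok
  3: ✗ unsafe
  4: ok
  5: ok
reach 3 via c·tau — violates

Answer: INVARIANT VIOLATED at state 3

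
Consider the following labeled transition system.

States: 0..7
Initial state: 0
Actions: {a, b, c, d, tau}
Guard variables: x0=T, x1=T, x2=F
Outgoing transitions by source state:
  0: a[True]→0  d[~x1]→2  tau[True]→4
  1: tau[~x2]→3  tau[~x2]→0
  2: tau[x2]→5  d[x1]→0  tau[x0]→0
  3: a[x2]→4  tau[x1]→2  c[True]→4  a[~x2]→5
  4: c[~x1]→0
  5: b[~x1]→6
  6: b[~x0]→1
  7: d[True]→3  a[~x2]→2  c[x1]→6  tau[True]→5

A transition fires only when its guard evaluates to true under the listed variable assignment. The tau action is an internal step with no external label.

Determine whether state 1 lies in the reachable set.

Answer: UNREACHABLE

Trace:
Guard filter leaves 13 enabled edge(s).
depth 0: {0}
depth 1: {4}  now seen {0,4}
Reach set: {0,4}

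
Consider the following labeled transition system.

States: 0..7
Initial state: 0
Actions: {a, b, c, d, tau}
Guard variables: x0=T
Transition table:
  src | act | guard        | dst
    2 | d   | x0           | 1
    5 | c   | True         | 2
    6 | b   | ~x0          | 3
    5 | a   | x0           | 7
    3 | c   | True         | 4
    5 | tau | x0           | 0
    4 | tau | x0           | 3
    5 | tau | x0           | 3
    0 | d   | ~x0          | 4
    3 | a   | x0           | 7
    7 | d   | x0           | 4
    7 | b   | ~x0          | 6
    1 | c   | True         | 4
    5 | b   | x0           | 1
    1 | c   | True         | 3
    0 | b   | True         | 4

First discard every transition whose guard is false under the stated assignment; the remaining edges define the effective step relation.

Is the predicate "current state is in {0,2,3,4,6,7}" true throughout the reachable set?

Allowed set {0,2,3,4,6,7}
R = {0,3,4,7}
  0: ok
  3: ok
  4: ok
  7: ok

Answer: INVARIANT HOLDS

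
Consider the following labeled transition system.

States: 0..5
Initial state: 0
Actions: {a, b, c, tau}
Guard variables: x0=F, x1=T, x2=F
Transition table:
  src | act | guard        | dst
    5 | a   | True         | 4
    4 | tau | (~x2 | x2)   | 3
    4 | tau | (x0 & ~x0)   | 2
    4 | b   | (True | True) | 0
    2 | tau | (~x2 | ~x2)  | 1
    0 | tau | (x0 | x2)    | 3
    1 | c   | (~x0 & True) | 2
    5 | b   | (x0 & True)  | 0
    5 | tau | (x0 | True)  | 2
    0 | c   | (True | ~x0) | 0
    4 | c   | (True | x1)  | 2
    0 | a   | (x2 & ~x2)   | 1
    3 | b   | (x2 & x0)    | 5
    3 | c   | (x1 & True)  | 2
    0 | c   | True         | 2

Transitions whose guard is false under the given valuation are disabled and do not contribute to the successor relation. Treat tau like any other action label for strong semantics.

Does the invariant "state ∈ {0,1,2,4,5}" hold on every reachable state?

Answer: INVARIANT HOLDS

Analysis:
Safe = {0,1,2,4,5}
R = {0,1,2}
  0: ok
  1: ok
  2: ok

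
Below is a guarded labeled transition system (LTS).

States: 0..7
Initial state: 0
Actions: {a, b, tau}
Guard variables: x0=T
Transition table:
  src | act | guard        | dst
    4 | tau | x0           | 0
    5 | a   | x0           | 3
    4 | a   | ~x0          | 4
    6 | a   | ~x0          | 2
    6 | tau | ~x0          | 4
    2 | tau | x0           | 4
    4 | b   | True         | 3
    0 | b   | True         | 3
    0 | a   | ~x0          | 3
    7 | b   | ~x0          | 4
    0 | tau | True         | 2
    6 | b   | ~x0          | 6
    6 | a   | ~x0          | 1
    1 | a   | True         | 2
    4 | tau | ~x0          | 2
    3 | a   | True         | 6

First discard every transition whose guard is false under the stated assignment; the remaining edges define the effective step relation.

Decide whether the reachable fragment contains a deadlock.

Answer: DEADLOCK at state 6

Working:
Reachable = {0,2,3,4,6}
  0: b→3  tau→2  [2 exit(s)]
  2: tau→4  [1 exit(s)]
  3: a→6  [1 exit(s)]
  4: b→3  tau→0  [2 exit(s)]
  6: ∅  [deadlock]
Path to 6: b·a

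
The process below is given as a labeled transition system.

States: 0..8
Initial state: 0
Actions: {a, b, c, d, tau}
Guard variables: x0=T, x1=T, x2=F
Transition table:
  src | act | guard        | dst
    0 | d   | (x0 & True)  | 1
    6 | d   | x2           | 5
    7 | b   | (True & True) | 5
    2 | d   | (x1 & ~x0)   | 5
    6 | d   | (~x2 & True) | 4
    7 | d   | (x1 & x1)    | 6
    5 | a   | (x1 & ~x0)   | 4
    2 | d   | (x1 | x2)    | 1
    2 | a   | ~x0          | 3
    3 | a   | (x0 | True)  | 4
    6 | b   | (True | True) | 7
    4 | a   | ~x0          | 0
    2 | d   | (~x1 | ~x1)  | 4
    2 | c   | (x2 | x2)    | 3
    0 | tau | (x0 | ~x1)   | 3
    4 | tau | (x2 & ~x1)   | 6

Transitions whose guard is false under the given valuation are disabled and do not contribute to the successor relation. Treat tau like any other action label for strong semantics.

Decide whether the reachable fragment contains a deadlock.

Reachable = {0,1,3,4}
  0: d→1  tau→3  [2 out]
  1: ∅  [no exit]
  3: a→4  [1 out]
  4: ∅  [no exit]
witness 1: d

Answer: DEADLOCK at state 1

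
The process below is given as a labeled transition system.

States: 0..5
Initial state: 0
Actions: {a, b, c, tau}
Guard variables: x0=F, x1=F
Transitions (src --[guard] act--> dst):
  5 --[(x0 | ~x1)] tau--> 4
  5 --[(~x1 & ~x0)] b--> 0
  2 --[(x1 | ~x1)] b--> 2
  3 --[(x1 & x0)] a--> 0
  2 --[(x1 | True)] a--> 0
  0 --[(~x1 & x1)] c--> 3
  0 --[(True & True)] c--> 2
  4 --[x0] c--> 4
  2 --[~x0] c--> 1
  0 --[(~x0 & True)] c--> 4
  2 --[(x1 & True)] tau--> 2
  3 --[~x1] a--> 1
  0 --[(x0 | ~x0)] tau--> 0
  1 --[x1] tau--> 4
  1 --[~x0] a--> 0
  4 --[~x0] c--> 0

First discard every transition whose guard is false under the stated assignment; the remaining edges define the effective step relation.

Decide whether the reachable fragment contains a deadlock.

Reachable = {0,1,2,4}
  0: c→2  c→4  tau→0  [3 exit(s)]
  1: a→0  [1 exit(s)]
  2: a→0  b→2  c→1  [3 exit(s)]
  4: c→0  [1 exit(s)]

Answer: DEADLOCK-FREE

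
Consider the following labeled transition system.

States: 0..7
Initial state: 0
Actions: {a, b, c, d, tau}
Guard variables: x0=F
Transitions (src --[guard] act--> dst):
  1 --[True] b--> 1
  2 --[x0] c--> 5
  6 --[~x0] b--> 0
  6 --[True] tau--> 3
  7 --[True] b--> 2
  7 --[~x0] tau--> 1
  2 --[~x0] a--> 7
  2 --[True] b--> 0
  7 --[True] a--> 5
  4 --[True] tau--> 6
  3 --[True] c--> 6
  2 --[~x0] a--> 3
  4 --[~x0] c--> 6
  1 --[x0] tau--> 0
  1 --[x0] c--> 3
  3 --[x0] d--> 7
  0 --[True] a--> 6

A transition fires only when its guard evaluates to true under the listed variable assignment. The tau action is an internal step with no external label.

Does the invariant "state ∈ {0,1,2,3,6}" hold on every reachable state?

Answer: INVARIANT HOLDS

Working:
Safe = {0,1,2,3,6}
Reachable = {0,3,6}
  0: safe
  3: safe
  6: safe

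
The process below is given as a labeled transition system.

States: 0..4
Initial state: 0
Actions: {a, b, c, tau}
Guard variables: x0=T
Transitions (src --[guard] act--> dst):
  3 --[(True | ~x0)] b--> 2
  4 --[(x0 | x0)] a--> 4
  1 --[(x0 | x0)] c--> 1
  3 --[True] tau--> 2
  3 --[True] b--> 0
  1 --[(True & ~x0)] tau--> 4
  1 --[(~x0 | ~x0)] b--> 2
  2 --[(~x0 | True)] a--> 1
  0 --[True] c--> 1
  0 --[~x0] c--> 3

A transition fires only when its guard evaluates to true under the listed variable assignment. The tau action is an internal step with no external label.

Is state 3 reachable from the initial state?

7 transition(s) survive guard evaluation.
depth 0: {0}
depth 1: {1}  cumulative {0,1}
Reachable = {0,1}

Answer: UNREACHABLE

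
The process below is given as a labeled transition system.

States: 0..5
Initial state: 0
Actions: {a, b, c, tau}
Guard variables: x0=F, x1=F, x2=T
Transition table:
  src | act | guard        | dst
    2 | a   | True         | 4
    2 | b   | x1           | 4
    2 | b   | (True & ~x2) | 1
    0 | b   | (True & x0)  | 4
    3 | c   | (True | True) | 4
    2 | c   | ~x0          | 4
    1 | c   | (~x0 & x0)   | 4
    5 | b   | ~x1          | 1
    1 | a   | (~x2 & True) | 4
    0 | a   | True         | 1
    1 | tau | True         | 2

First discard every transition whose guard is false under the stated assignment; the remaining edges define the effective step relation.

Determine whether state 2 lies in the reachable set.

Answer: REACHABLE

Trace:
6 transition(s) survive guard evaluation.
L0 = {0}
L1 = {1}  cumulative {0,1}
L2 = {2}  cumulative {0,1,2}
L3 = {4}  cumulative {0,1,2,4}
Reachable = {0,1,2,4}
witness 2: a·tau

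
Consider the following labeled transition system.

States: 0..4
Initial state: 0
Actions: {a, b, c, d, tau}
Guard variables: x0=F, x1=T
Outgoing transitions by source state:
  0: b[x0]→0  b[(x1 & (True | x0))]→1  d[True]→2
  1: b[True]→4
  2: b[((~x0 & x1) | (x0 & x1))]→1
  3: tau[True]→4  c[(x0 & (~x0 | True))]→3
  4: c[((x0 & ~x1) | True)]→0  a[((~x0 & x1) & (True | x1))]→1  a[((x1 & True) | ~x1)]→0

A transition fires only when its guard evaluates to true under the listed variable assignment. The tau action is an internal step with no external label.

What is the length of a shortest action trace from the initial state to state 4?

Answer: 2

Trace:
Layered search for 4:
  L0 = {0}
  L1 = {1,2}
  L2 = {4}
first hit 4 at d=2 via b·b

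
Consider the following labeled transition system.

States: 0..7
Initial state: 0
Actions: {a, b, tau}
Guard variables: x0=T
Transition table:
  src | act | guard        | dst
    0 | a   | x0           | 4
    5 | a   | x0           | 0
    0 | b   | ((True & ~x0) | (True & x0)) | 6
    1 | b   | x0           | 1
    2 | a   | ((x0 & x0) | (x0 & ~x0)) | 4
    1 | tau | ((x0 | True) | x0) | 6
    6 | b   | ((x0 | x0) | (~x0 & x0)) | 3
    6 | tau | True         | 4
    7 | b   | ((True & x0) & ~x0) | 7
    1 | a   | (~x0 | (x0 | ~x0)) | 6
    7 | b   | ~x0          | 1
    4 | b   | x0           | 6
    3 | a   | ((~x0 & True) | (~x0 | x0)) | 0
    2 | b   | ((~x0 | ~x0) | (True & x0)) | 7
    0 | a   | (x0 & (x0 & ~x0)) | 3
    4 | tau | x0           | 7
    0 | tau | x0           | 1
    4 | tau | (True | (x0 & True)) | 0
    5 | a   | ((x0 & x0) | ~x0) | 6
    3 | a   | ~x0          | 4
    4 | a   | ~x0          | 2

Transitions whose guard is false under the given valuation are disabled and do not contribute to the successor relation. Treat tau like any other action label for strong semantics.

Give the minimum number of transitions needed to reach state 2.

Answer: UNREACHABLE

Working:
Breadth-first toward 2:
  Layer 0: {0}
  Layer 1: {1,4,6}
  Layer 2: {3,7}
2 never appears.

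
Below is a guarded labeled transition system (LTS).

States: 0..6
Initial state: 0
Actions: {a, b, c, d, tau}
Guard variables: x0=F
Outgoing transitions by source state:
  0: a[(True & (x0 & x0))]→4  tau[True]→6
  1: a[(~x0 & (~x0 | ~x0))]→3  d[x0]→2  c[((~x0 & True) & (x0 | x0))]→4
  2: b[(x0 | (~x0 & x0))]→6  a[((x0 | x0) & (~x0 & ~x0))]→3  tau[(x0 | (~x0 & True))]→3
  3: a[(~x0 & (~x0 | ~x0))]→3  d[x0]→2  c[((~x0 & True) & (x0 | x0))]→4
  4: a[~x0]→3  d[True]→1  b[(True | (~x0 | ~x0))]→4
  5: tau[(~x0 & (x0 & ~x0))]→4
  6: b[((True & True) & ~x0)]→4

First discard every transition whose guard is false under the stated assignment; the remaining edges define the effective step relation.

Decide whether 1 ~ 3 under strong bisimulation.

Compute ~ classes (split until stable):
  round 0: {{0,1,2,3,4,5,6}}
  round 1: {{0,2},{1,3},{4},{5},{6}}
  round 2: {{0},{1,3},{2},{4},{5},{6}}
6 equivalence class(es) (converged in 3)
1∈{1,3}, 3∈{1,3}

Answer: BISIMILAR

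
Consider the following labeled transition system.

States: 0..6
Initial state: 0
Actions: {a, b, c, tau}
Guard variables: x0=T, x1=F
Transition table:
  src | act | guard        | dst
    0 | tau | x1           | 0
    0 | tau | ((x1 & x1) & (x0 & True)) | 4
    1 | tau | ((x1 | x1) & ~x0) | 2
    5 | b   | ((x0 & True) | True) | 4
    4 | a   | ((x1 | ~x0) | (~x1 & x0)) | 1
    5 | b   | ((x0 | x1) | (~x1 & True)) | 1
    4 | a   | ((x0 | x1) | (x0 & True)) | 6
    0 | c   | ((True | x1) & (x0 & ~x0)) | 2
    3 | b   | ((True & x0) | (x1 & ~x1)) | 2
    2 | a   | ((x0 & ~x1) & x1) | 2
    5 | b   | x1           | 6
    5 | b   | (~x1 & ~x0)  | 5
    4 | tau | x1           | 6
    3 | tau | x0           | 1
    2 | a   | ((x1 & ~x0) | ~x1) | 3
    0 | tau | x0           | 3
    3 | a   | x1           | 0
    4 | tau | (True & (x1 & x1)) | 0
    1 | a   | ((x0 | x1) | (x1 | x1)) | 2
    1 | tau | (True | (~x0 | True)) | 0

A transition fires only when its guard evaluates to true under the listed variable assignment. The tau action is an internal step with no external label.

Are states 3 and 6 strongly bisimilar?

Answer: NOT BISIMILAR

Trace:
Compute ~ classes (split until stable):
  round 0: {{0,1,2,3,4,5,6}}
  round 1: {{0},{1},{2,4},{3},{5},{6}}
  round 2: {{0},{1},{2},{3},{4},{5},{6}}
7 equivalence class(es) (converged in 3)
[3]={3}  [6]={6}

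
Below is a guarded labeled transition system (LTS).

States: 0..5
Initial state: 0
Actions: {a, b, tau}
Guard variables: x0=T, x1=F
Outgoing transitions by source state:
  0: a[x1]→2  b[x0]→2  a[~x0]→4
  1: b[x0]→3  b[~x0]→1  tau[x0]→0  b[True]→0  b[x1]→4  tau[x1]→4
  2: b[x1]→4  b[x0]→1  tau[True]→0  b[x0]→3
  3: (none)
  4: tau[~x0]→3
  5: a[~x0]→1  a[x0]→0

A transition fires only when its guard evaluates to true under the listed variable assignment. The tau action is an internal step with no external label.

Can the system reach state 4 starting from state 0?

After dropping false guards: 8 live edges.
Layer 0: {0}
Layer 1: {2}  total {0,2}
Layer 2: {1,3}  total {0,1,2,3}
Reach set: {0,1,2,3}

Answer: UNREACHABLE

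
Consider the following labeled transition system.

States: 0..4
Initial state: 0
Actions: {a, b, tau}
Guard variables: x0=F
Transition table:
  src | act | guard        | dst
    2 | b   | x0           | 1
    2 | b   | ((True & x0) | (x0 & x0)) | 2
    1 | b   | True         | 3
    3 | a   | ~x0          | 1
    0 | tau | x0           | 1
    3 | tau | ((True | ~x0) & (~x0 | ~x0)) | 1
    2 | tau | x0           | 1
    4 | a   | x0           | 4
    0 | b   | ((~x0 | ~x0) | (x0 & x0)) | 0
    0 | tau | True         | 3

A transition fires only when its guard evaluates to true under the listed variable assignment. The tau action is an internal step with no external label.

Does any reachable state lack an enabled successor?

Answer: DEADLOCK-FREE

Analysis:
Reachable = {0,1,3}
  0: b→0  tau→3  [2 exit(s)]
  1: b→3  [1 exit(s)]
  3: a→1  tau→1  [2 exit(s)]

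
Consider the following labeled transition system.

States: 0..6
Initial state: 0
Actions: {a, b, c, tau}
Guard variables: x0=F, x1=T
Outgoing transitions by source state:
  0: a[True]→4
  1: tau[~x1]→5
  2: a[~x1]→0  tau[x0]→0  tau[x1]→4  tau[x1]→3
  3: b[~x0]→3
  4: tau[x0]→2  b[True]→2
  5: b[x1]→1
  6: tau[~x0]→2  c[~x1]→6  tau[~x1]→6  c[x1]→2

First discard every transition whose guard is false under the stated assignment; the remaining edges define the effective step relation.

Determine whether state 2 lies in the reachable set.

Answer: REACHABLE

Trace:
After dropping false guards: 8 live edges.
L0 = {0}
L1 = {4}  now seen {0,4}
L2 = {2}  now seen {0,2,4}
L3 = {3}  now seen {0,2,3,4}
Reach set: {0,2,3,4}
Path to 2: a·b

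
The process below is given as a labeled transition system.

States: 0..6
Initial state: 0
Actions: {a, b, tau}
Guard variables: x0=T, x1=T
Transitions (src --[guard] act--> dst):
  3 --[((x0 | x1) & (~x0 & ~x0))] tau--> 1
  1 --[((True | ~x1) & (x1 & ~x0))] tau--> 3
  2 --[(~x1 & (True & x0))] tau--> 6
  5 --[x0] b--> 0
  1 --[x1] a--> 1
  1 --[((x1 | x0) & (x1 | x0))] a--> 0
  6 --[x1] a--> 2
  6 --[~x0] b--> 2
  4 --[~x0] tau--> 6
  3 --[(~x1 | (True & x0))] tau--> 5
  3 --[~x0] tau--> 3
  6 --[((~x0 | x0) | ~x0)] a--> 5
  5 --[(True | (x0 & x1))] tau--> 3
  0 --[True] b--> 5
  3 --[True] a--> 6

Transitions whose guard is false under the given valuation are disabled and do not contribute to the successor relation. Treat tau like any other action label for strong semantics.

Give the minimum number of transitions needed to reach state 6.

Layered search for 6:
  L0 = {0}
  L1 = {5}
  L2 = {3}
  L3 = {6}
first hit 6 at d=3 via b·tau·a

Answer: 3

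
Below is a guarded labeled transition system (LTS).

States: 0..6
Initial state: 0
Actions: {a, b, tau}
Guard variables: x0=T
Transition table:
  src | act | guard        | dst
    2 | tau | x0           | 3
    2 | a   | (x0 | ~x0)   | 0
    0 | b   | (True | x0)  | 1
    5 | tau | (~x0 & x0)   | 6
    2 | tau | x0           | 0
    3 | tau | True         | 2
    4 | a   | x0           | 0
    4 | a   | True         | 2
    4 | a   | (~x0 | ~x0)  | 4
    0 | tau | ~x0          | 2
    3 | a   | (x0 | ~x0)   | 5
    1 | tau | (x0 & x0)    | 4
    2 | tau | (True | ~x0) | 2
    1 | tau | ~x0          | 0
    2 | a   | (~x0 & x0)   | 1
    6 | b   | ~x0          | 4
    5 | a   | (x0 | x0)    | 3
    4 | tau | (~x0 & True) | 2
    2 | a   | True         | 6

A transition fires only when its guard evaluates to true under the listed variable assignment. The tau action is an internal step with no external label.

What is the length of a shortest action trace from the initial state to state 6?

Answer: 4

Analysis:
Layered search for 6:
  L0 = {0}
  L1 = {1}
  L2 = {4}
  L3 = {2}
  L4 = {3,6}
6 enters at depth 4; path b·tau·a·a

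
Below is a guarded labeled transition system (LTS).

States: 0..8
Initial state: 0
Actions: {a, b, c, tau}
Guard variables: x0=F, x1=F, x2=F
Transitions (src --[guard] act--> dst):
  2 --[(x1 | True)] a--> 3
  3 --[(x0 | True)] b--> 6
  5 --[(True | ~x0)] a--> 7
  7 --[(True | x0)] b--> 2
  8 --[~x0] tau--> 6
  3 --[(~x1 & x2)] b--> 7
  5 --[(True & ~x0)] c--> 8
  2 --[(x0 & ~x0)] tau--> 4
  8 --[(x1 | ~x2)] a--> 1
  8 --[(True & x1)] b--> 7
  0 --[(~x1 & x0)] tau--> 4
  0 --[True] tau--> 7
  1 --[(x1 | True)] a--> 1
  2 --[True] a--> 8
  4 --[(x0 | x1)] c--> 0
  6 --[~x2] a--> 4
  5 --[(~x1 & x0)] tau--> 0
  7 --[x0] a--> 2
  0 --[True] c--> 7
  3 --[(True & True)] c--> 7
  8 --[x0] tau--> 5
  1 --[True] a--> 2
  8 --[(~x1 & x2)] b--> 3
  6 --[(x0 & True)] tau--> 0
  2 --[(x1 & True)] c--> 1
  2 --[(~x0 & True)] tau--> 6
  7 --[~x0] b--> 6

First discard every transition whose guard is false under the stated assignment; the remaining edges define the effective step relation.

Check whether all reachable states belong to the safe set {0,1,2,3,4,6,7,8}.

Inv-set: {0,1,2,3,4,6,7,8}
Reach set: {0,1,2,3,4,6,7,8}
  0: ✓
  1: ✓
  2: ✓
  3: ✓
  4: ✓
  6: ✓
  7: ✓
  8: ✓

Answer: INVARIANT HOLDS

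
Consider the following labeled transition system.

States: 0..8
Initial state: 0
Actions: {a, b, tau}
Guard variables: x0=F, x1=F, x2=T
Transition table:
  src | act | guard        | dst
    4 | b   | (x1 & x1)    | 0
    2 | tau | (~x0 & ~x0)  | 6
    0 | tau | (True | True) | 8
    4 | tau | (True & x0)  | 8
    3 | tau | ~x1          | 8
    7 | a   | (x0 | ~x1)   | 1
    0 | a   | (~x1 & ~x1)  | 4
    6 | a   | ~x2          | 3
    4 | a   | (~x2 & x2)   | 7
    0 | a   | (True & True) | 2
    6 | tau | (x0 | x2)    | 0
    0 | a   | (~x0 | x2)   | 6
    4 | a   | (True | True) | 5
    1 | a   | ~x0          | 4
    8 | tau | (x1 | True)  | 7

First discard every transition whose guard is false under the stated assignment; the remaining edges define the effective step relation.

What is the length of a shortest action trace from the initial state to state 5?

BFS to 5:
  Layer 0: {0}
  Layer 1: {2,4,6,8}
  Layer 2: {5,7}
5 enters at depth 2; path a·a

Answer: 2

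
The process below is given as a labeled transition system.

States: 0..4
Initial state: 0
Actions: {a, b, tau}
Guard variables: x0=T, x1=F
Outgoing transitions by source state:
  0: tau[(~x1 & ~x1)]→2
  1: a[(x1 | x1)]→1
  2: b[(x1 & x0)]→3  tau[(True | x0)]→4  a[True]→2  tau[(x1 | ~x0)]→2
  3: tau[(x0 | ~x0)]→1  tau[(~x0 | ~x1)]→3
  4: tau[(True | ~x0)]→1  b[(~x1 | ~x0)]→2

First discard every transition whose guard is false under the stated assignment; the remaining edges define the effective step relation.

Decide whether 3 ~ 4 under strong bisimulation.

Compute ~ classes (split until stable):
  π0 = {{0,1,2,3,4}}
  π1 = {{0,3},{1},{2},{4}}
  π2 = {{0},{1},{2},{3},{4}}
stable after 3 split(s): 5 block(s)
class of 3: {3}; class of 4: {4}

Answer: NOT BISIMILAR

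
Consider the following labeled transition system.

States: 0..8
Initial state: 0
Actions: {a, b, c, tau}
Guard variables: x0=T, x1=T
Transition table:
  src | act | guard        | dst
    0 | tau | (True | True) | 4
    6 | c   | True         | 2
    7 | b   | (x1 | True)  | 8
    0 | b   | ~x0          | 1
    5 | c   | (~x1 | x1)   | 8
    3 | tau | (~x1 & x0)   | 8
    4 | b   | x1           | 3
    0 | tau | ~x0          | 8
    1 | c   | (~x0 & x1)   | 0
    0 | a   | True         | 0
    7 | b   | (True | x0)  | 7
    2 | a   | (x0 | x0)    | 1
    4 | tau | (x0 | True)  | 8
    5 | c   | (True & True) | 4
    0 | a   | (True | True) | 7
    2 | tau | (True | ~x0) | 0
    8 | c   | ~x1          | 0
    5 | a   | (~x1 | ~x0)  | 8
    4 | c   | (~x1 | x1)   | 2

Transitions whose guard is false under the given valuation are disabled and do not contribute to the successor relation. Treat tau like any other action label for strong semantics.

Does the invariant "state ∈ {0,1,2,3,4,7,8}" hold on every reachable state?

Answer: INVARIANT HOLDS

Trace:
Allowed set {0,1,2,3,4,7,8}
Reachable = {0,1,2,3,4,7,8}
  0: safe
  1: safe
  2: safe
  3: safe
  4: safe
  7: safe
  8: safe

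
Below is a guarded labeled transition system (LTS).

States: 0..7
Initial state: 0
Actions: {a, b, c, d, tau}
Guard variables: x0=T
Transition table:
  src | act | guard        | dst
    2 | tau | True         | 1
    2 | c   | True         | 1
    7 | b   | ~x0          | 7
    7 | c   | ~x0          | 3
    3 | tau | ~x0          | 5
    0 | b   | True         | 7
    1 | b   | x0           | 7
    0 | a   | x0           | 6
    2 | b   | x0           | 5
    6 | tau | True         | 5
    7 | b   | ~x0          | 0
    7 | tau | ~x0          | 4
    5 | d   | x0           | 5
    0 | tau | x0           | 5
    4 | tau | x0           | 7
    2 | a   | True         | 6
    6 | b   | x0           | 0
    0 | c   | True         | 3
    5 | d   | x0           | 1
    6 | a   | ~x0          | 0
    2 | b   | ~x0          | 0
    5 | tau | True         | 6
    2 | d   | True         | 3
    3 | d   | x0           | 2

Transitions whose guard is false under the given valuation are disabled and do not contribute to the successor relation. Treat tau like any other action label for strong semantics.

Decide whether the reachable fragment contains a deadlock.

Answer: DEADLOCK at state 7

Trace:
Reach set: {0,1,2,3,5,6,7}
  0: a→6  b→7  c→3  tau→5  [deg 4]
  1: b→7  [deg 1]
  2: a→6  b→5  c→1  d→3  tau→1  [deg 5]
  3: d→2  [deg 1]
  5: d→1  d→5  tau→6  [deg 3]
  6: b→0  tau→5  [deg 2]
  7: ∅  [deadlock]
Path to 7: b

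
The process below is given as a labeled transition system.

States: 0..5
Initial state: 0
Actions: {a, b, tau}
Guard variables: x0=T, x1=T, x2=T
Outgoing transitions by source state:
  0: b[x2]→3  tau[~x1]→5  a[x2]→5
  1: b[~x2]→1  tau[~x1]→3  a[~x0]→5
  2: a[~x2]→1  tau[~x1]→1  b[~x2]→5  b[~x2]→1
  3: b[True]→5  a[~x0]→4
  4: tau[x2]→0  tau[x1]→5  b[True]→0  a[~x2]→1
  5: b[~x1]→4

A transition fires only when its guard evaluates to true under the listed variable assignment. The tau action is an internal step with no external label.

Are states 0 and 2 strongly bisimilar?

Compute ~ classes (split until stable):
  π0 = {{0,1,2,3,4,5}}
  π1 = {{0},{1,2,5},{3},{4}}
Fixed point at round 2; 4 class(es).
class of 0: {0}; class of 2: {1,2,5}

Answer: NOT BISIMILAR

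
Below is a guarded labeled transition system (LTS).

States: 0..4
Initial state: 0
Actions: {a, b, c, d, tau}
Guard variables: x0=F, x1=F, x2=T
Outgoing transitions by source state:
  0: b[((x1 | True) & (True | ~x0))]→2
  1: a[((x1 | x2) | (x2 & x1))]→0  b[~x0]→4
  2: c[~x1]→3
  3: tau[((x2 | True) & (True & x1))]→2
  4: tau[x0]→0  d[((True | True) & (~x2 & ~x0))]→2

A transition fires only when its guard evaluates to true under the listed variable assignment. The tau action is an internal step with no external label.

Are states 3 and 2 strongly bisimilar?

Answer: NOT BISIMILAR

Working:
Refine partition for ~:
  P[0] = {{0,1,2,3,4}}
  P[1] = {{0},{1},{2},{3,4}}
Fixed point at round 2; 4 class(es).
[3]={3,4}  [2]={2}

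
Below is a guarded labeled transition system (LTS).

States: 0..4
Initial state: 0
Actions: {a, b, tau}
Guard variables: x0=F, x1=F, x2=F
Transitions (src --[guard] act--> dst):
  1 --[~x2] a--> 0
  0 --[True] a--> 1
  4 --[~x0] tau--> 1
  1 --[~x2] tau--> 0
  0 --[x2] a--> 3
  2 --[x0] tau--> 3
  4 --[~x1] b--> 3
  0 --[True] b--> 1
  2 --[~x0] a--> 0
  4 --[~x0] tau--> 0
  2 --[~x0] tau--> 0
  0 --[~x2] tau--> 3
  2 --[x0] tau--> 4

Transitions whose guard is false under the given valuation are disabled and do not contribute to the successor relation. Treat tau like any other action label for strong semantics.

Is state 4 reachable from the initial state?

Guard filter leaves 10 enabled edge(s).
L0 = {0}
L1 = {1,3}  cumulative {0,1,3}
Reach set: {0,1,3}

Answer: UNREACHABLE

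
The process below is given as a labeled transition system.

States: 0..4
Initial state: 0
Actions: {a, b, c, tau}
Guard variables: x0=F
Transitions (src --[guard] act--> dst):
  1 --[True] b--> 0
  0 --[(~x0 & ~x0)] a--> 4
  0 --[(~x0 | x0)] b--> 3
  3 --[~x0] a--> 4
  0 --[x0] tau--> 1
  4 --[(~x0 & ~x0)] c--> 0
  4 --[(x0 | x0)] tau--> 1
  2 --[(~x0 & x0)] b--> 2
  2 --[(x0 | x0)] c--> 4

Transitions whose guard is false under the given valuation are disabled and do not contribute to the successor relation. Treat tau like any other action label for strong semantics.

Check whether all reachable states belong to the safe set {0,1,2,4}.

Allowed set {0,1,2,4}
R = {0,3,4}
  0: ✓
  3: ✗ unsafe
  4: ✓
counterexample path to 3: b

Answer: INVARIANT VIOLATED at state 3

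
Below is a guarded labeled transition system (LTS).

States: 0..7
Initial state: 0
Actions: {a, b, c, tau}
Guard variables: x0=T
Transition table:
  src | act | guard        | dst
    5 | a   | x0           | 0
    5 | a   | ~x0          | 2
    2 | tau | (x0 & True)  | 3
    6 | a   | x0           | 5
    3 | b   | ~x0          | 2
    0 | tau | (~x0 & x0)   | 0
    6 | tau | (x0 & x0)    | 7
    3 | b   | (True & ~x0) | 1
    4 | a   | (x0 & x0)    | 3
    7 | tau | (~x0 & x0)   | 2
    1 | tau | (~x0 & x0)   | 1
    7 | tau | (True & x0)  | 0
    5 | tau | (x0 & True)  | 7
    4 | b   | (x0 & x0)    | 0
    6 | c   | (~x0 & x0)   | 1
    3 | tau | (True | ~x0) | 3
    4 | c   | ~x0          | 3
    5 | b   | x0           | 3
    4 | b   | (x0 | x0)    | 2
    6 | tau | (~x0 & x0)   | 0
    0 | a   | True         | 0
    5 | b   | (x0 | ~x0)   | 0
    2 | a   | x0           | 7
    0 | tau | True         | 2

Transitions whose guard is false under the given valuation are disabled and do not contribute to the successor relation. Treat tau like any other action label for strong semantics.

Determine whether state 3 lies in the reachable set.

Answer: REACHABLE

Working:
After dropping false guards: 15 live edges.
depth 0: {0}
depth 1: {2}  total {0,2}
depth 2: {3,7}  total {0,2,3,7}
Reach set: {0,2,3,7}
Path to 3: tau·tau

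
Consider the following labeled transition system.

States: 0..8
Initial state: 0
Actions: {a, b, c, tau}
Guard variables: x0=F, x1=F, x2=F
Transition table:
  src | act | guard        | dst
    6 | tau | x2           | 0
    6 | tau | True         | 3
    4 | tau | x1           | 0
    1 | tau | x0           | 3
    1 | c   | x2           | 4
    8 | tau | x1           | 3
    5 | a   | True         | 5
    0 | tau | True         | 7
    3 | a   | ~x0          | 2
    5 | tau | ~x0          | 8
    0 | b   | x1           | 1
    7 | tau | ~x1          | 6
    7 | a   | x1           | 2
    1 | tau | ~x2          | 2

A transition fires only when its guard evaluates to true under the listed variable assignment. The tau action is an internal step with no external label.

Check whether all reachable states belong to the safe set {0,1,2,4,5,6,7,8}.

Answer: INVARIANT VIOLATED at state 3

Working:
Inv-set: {0,1,2,4,5,6,7,8}
Reachable = {0,2,3,6,7}
  0: ok
  2: ok
  3: outside
  6: ok
  7: ok
counterexample path to 3: tau·tau·tau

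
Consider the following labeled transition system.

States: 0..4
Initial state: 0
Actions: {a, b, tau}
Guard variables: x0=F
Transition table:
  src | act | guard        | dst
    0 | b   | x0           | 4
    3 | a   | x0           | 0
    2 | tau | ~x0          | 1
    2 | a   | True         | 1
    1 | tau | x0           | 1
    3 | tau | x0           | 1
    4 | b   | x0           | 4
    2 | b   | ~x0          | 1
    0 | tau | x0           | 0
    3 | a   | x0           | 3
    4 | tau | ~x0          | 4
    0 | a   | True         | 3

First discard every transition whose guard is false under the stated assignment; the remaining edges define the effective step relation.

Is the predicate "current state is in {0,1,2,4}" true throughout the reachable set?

Allowed set {0,1,2,4}
Reach set: {0,3}
  0: ✓
  3: ✗ unsafe
counterexample path to 3: a

Answer: INVARIANT VIOLATED at state 3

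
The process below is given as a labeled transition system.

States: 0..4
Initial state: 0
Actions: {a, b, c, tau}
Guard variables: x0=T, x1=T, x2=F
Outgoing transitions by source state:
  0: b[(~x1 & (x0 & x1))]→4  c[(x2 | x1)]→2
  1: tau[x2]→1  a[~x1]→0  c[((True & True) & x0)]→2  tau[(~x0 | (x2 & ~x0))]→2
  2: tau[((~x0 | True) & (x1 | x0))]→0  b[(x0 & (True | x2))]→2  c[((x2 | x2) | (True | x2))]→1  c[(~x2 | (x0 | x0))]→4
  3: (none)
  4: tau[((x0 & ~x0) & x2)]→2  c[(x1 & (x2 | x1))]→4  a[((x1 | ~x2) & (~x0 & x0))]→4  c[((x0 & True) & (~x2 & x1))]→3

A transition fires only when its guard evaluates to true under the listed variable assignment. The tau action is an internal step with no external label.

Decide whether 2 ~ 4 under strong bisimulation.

Refine partition for ~:
  π0 = {{0,1,2,3,4}}
  π1 = {{0,1,4},{2},{3}}
  π2 = {{0,1},{2},{3},{4}}
stable after 3 split(s): 4 block(s)
class of 2: {2}; class of 4: {4}

Answer: NOT BISIMILAR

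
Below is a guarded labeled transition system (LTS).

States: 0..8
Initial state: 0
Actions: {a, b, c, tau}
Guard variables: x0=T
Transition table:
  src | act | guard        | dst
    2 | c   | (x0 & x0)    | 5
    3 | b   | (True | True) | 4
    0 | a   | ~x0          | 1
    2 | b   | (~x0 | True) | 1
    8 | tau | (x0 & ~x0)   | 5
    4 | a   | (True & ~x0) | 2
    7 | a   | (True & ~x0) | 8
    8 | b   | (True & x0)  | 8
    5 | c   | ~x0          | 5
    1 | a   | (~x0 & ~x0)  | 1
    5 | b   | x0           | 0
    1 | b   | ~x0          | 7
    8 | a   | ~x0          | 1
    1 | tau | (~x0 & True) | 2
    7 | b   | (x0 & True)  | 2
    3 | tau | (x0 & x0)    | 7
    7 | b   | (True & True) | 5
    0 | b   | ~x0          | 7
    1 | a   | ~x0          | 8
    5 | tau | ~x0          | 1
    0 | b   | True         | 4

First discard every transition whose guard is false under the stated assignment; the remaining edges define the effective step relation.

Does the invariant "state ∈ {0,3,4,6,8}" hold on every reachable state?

Answer: INVARIANT HOLDS

Working:
Allowed set {0,3,4,6,8}
Reach set: {0,4}
  0: safe
  4: safe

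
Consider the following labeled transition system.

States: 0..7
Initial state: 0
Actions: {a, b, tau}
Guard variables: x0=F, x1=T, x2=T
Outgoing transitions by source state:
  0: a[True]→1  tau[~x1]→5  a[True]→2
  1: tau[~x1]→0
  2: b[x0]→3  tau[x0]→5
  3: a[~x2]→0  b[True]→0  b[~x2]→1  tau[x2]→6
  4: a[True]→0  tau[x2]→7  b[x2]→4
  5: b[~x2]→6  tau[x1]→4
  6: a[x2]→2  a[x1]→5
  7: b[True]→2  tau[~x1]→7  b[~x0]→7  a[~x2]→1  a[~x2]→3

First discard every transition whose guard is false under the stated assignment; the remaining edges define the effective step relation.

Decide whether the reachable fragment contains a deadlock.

Reachable = {0,1,2}
  0: a→1  a→2  [2 exit(s)]
  1: ∅  [STUCK]
  2: ∅  [STUCK]
trace reaching 1: a

Answer: DEADLOCK at state 1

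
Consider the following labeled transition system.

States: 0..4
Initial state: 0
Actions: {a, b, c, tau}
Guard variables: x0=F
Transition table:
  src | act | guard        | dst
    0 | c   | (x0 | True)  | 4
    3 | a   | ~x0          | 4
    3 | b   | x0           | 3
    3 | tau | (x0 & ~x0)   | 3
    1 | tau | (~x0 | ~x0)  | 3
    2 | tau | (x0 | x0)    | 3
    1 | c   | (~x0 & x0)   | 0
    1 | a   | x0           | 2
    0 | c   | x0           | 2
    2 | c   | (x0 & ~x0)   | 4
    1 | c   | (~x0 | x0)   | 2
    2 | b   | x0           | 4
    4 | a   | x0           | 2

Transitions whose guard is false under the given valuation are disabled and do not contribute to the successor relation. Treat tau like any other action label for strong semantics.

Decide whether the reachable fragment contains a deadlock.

Answer: DEADLOCK at state 4

Trace:
R = {0,4}
  0: c→4  [1 out]
  4: ∅  [deadlock]
witness 4: c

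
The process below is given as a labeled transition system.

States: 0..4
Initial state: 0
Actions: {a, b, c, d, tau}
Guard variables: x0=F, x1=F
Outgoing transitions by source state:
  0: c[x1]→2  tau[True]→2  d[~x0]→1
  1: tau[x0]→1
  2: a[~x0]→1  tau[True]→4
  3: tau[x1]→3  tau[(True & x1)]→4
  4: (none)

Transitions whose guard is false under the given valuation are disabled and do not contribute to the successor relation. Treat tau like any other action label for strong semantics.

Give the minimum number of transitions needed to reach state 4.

Answer: 2

Analysis:
Layered search for 4:
  Layer 0: {0}
  Layer 1: {1,2}
  Layer 2: {4}
first hit 4 at d=2 via tau·tau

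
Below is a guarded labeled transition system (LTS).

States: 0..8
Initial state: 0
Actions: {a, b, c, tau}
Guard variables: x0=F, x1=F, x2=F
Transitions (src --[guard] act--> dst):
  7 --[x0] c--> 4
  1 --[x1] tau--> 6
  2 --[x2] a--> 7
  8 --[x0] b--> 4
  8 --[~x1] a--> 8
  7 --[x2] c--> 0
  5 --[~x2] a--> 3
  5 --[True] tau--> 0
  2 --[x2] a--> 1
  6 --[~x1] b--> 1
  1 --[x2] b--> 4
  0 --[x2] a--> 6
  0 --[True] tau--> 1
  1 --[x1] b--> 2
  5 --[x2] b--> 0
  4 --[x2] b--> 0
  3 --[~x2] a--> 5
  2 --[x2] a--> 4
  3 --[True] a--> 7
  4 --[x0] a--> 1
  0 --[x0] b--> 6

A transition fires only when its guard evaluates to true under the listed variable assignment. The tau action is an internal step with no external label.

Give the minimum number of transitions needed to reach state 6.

Answer: UNREACHABLE

Analysis:
Layered search for 6:
  L0 = {0}
  L1 = {1}
6 never appears.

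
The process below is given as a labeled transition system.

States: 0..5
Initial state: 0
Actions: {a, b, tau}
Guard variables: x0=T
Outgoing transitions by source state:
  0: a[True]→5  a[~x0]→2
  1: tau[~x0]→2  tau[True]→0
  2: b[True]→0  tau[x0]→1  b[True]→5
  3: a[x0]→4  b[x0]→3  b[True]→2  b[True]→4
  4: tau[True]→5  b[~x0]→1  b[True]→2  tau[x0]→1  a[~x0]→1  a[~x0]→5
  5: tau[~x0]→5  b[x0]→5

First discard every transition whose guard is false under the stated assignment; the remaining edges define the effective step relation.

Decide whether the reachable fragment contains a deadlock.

Answer: DEADLOCK-FREE

Trace:
Reach set: {0,5}
  0: a→5  [1 out]
  5: b→5  [1 out]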